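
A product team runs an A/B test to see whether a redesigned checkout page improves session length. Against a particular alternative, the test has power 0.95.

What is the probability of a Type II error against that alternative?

Power = 1 − β, so β = 1 − 0.95 = 0.05.

0.05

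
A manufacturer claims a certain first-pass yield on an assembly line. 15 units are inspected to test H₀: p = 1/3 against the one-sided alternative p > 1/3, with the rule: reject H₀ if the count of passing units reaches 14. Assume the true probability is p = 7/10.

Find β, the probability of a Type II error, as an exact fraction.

β = P(fail to reject H₀ | Ha true) = P(Y ≤ 13 | p = 7/10), Y ~ Binomial(15, 7/10).
Equivalently, β = 1 − P(Y ≥ 14) = 241183100052963/250000000000000.

241183100052963/250000000000000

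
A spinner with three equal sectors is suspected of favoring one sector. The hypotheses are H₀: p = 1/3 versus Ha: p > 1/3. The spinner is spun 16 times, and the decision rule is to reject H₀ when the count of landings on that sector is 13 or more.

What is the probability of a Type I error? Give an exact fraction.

4993/43046721

Under H₀, Y ~ Binomial(16, 1/3), and α = P(Y ≥ 13).
P(Y ≥ 13) = Σ_{j=13}^{16} C(16,j)·(1/3)^j·(2/3)^{16-j} = 4993/43046721.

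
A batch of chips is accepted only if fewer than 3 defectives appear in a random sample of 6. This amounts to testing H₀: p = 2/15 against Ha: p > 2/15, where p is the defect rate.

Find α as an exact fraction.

α = P(reject H₀ | H₀ true) = P(Y ≥ 3 | p = 2/15), Y ~ Binomial(6, 2/15).
Via the complement, α = 1 − Σ_{j=0}^{2} C(6,j)(2/15)^j(13/15)^{6-j} = 78928/2278125.

78928/2278125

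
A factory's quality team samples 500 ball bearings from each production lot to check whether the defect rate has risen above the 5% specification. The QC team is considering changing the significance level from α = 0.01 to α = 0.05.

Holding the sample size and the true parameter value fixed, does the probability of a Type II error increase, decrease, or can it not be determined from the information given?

With a larger α the critical value moves toward the center, so more of the Ha sampling distribution lies in the rejection region.

It decreases.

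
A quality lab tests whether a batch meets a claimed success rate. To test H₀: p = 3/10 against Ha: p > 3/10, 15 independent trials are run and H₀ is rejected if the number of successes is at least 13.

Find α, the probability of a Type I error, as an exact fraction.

Under H₀, K ~ Binomial(15, 3/10), and α = P(K ≥ 13).
Adding the binomial terms for j = 13 through 15 with p = 3/10 yields 8719352487/1000000000000000.

8719352487/1000000000000000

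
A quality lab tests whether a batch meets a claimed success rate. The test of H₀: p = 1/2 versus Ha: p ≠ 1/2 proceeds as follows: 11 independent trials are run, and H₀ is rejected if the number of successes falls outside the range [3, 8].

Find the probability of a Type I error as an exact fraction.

Under H₀, K ~ Binomial(11, 1/2); α is the probability of landing in either tail, P(K ≤ 2) + P(K ≥ 9).
Each tail has probability (1 + 11 + 55)/2048; doubling gives α = 134/2048 = 67/1024.

67/1024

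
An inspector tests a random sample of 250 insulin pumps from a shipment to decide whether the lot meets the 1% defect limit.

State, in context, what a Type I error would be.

With the conventional null hypothesis that the lot's defect rate is 1% (within specification):
A Type I error is rejecting H₀ when H₀ is true.
Here that means rejecting the lot and scrapping or reworking it when actually the lot's defect rate is 1% (within specification).

A Type I error would mean concluding that the lot's defect rate exceeds 1% when in fact the lot's defect rate is 1% (within specification).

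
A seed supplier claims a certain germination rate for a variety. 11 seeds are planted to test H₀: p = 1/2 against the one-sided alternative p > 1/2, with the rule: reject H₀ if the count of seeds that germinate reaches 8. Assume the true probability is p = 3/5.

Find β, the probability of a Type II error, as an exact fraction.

β = P(fail to reject H₀ | Ha true) = P(S ≤ 7 | p = 3/5), S ~ Binomial(11, 3/5).
Summing C(11,j)·(3/5)^j·(2/5)^{11-j} for j = 0..7 gives 6872224/9765625.

6872224/9765625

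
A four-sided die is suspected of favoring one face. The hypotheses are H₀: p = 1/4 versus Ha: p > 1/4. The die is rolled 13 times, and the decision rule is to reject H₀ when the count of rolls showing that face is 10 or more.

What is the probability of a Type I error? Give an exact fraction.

Under H₀, Y ~ Binomial(13, 1/4), and α = P(Y ≥ 10).
Adding the binomial terms for j = 10 through 13 with p = 1/4 yields 529/4194304.

529/4194304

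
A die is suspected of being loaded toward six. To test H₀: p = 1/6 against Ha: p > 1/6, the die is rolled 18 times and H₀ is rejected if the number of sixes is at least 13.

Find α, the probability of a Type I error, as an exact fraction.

Under H₀, K ~ Binomial(18, 1/6), and α = P(K ≥ 13).
Adding the binomial terms for j = 13 through 18 with p = 1/6 yields 3599177/12694994583552.

3599177/12694994583552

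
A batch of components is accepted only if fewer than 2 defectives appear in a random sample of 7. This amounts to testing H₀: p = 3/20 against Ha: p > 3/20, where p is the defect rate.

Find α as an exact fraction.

181386189/640000000

Under H₀, K ~ Binomial(7, 3/20); the Type I error rate is P(K ≥ 2).
α = 1 − P(K ≤ 1) = 1 − 458613811/640000000 = 181386189/640000000.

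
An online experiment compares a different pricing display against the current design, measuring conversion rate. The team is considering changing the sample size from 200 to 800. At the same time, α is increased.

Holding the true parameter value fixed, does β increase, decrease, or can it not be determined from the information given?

A larger sample reduces the standard error, pulling the sampling distribution under Ha further from the non-rejection region. With a larger α the critical value moves toward the center, so more of the Ha sampling distribution lies in the rejection region. Both changes push β in the same direction.

It decreases.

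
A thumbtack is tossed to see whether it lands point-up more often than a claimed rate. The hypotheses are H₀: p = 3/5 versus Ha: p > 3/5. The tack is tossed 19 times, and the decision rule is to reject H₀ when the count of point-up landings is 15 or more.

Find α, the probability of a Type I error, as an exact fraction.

265555221849/3814697265625

α = P(reject H₀ | H₀ true) = P(S ≥ 15 | p = 3/5), with S ~ Binomial(19, 3/5).
Adding the binomial terms for j = 15 through 19 with p = 3/5 yields 265555221849/3814697265625.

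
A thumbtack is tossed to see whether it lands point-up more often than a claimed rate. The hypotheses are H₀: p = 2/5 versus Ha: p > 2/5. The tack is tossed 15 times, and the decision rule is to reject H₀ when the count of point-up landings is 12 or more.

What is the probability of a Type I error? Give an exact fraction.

α = P(reject H₀ | H₀ true) = P(K ≥ 12 | p = 2/5), with K ~ Binomial(15, 2/5).
P(K ≥ 12) = Σ_{j=12}^{15} C(15,j)·(2/5)^j·(3/5)^{15-j} = 58830848/30517578125.

58830848/30517578125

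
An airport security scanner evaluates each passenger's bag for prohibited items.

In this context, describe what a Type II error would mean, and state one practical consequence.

With the conventional null hypothesis that the bag contains no prohibited items:
A Type II error is failing to reject H₀ when H₀ is false.
Here that means letting the bag through when actually the bag contains a prohibited item.

A Type II error would mean concluding that the bag contains no prohibited items (or at least failing to establish that the bag contains a prohibited item) when in fact the bag contains a prohibited item. Consequence: a prohibited item passes through security undetected.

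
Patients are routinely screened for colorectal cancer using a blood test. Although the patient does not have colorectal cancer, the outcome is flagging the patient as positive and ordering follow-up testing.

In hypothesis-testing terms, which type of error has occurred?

The null hypothesis here is that the patient does not have colorectal cancer.
'Flagging the patient as positive and ordering follow-up testing' corresponds to rejecting H₀.
H₀ was rejected but H₀ is true — a Type I error (false positive).

Type I error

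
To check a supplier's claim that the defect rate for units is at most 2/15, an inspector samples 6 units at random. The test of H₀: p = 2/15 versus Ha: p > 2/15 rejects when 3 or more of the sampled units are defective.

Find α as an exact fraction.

78928/2278125

α = P(reject H₀ | H₀ true) = P(S ≥ 3 | p = 2/15), S ~ Binomial(6, 2/15).
Via the complement, α = 1 − Σ_{j=0}^{2} C(6,j)(2/15)^j(13/15)^{6-j} = 78928/2278125.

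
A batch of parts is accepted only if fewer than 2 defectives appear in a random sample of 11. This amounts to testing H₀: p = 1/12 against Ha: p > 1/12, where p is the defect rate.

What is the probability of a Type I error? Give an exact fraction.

86192514733/371504185344

Under H₀, Y ~ Binomial(11, 1/12); the Type I error rate is P(Y ≥ 2).
α = 1 − P(Y ≤ 1) = 1 − 285311670611/371504185344 = 86192514733/371504185344.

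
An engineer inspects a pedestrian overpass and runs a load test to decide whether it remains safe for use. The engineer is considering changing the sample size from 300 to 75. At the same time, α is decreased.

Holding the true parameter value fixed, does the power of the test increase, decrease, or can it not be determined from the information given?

With less data the test statistic is noisier; under Ha, more outcomes land inside the acceptance region. Lowering α raises the bar for rejection; under Ha, the test now fails to reject on outcomes it previously would have rejected. Both changes push β in the same direction.
Since power = 1 − β and β increases, power decreases.

It decreases.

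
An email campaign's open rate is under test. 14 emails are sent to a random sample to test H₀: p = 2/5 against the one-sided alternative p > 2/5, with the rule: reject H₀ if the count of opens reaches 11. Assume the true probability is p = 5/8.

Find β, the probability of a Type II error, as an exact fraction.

β = P(fail to reject H₀ | Ha true) = P(X ≤ 10 | p = 5/8), X ~ Binomial(14, 5/8).
Equivalently, β = 1 − P(X ≥ 11) = 1830419739927/2199023255552.

1830419739927/2199023255552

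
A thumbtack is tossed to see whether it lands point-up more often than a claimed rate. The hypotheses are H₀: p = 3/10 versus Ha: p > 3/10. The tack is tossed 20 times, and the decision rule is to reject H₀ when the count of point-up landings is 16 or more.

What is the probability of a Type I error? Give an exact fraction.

138756326957469/25000000000000000000

Under H₀, K ~ Binomial(20, 3/10), and α = P(K ≥ 16).
Summing C(20,j)(3/10)^j(7/10)^{20−j} for j = 16,…,20 gives 138756326957469/25000000000000000000.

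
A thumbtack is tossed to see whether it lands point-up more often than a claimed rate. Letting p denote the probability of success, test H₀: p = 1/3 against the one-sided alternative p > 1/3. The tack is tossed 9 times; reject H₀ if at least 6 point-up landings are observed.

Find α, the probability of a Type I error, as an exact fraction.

α = P(reject H₀ | H₀ true) = P(K ≥ 6 | p = 1/3), with K ~ Binomial(9, 1/3).
Summing C(9,j)(1/3)^j(2/3)^{9−j} for j = 6,…,9 gives 835/19683.

835/19683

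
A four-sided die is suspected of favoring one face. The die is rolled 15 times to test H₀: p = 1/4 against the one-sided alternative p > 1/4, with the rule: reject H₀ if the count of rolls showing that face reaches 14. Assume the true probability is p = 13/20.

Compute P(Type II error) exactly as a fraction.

16151694793243741949/16384000000000000000

A Type II error is failing to reject when Ha holds: with p = 13/20, β = P(K ≤ 13).
Equivalently, β = 1 − P(K ≥ 14) = 16151694793243741949/16384000000000000000.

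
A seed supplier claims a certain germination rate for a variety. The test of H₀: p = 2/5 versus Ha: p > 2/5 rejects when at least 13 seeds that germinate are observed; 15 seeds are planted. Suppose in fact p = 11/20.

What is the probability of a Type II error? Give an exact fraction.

A Type II error is failing to reject when Ha holds: with p = 11/20, β = P(Y ≤ 12).
Equivalently, β = 1 − P(Y ≥ 13) = 32418940857512713659/32768000000000000000.

32418940857512713659/32768000000000000000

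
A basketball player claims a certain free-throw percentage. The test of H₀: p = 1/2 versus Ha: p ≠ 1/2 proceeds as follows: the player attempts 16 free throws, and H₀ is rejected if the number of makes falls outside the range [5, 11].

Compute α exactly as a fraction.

2517/32768

The significance level is the null-hypothesis probability of the rejection region {≤4} ∪ {≥12}.
Each tail has probability (1 + 16 + 120 + 560 + 1820)/65536; doubling gives α = 5034/65536 = 2517/32768.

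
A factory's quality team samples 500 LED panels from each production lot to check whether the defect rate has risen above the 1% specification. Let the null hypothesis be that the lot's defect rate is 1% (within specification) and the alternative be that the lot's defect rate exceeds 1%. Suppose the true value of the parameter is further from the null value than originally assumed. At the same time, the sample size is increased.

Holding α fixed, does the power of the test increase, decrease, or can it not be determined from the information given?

A larger true effect moves the Ha sampling distribution further from the H₀ critical value, making rejection more likely when Ha is true. Increasing n separates the H₀ and Ha sampling distributions, so under Ha fewer outcomes land in the acceptance region. Both changes push β in the same direction.
Since power = 1 − β and β decreases, power increases.

It increases.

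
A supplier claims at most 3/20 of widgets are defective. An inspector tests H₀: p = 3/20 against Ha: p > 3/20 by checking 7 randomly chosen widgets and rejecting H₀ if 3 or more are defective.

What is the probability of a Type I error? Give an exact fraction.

18883881/256000000

The significance level is the probability, assuming p = 3/20, of seeing 3 or more defectives in 7 draws.
Via the complement, α = 1 − Σ_{j=0}^{2} C(7,j)(3/20)^j(17/20)^{7-j} = 18883881/256000000.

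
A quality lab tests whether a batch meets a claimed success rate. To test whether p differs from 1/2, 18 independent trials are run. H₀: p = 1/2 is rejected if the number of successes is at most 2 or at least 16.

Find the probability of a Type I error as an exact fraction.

43/32768

The significance level is the null-hypothesis probability of the rejection region {≤2} ∪ {≥16}.
By symmetry, α = 2·P(X ≤ 2) = 2·(1 + 18 + 153)/262144 = 344/262144 = 43/32768.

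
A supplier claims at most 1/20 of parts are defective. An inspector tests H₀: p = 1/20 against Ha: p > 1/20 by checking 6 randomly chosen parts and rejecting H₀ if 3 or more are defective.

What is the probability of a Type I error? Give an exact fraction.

14271/6400000

α = P(reject H₀ | H₀ true) = P(X ≥ 3 | p = 1/20), X ~ Binomial(6, 1/20).
α = 1 − P(X ≤ 2) = 1 − 6385729/6400000 = 14271/6400000.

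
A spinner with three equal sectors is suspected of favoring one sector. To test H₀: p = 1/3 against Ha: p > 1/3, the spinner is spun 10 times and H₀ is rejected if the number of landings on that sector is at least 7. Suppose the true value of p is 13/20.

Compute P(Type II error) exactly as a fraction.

β = P(fail to reject H₀ | Ha true) = P(X ≤ 6 | p = 13/20), X ~ Binomial(10, 13/20).
Summing C(10,j)·(13/20)^j·(7/20)^{10-j} for j = 0..6 gives 1244602838129/2560000000000.

1244602838129/2560000000000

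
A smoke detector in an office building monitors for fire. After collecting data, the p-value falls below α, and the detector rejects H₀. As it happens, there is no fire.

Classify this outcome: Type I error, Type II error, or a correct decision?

The conventional null hypothesis here is that there is no fire.
H₀ was rejected, but H₀ is actually true.
Rejecting a true null hypothesis is a Type I error (false positive).

Type I error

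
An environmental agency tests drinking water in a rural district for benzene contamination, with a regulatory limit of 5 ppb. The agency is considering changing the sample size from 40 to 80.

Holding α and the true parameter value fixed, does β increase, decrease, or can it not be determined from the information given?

A larger sample reduces the standard error, pulling the sampling distribution under Ha further from the non-rejection region.

It decreases.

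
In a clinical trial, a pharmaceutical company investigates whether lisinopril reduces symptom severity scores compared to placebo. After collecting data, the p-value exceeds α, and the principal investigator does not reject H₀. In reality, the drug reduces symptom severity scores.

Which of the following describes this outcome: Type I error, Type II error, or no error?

The conventional null hypothesis here is that the drug has no effect on symptom severity scores.
H₀ was not rejected, but H₀ is actually false.
Failing to reject a false null hypothesis is a Type II error (false negative).

Type II error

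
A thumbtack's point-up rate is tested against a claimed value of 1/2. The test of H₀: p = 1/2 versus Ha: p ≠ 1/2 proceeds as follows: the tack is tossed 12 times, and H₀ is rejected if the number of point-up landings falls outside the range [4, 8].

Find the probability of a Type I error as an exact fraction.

α = P(S ≤ 3 or S ≥ 9 | p = 1/2), S ~ Binomial(12, 1/2).
By symmetry, α = 2·P(S ≤ 3) = 2·(1 + 12 + 66 + 220)/4096 = 598/4096 = 299/2048.

299/2048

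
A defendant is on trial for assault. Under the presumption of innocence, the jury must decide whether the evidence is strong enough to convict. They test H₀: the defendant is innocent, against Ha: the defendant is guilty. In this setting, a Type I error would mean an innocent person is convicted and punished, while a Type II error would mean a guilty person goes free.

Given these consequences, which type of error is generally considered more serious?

Type I error

The Type I consequence (an innocent person is convicted and punished) is more severe than the Type II consequence (a guilty person goes free).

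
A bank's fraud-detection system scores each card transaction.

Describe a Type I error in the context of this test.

A Type I error would mean concluding that the transaction is fraudulent when in fact the transaction is legitimate.

With the conventional null hypothesis that the transaction is legitimate:
A Type I error is rejecting H₀ when H₀ is true.
Here that means blocking the transaction and freezing the card when actually the transaction is legitimate.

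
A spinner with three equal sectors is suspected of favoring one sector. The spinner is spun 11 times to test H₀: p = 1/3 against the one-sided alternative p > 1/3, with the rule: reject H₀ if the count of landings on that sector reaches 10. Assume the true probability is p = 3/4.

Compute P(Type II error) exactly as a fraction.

1683809/2097152

β = P(fail to reject H₀ | Ha true) = P(K ≤ 9 | p = 3/4), K ~ Binomial(11, 3/4).
Summing C(11,j)·(3/4)^j·(1/4)^{11-j} for j = 0..9 gives 1683809/2097152.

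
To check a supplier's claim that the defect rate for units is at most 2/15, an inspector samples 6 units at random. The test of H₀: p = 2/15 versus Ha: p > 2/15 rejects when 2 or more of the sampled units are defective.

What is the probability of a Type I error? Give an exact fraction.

The significance level is the probability, assuming p = 2/15, of seeing 2 or more defectives in 6 draws.
Computing the lower-tail complement: 1 − 371293/455625 = 84332/455625.

84332/455625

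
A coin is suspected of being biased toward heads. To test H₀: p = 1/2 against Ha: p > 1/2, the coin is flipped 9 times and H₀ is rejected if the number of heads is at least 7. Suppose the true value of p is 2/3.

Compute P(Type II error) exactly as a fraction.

12259/19683

Under the alternative p = 2/3, S ~ Binomial(9, 2/3); β is the probability the test does not reject, P(S < 7).
Summing C(9,j)·(2/3)^j·(1/3)^{9-j} for j = 0..6 gives 12259/19683.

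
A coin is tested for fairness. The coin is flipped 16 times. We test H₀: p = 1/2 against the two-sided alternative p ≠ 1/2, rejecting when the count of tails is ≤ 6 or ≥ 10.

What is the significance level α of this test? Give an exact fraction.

14893/32768

α = P(X ≤ 6 or X ≥ 10 | p = 1/2), X ~ Binomial(16, 1/2).
By symmetry, α = 2·P(X ≤ 6) = 2·(1 + 16 + 120 + 560 + 1820 + 4368 + 8008)/65536 = 29786/65536 = 14893/32768.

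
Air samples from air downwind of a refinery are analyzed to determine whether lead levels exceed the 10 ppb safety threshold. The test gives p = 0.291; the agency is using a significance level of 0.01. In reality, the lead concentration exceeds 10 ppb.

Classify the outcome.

The conventional null hypothesis is that the lead concentration is at or below 10 ppb (safe).
Since p = 0.291 ≥ α = 0.01, H₀ is not rejected.
H₀ is false (actually the lead concentration exceeds 10 ppb).
Failing to reject a false H₀ is a Type II error.

Type II error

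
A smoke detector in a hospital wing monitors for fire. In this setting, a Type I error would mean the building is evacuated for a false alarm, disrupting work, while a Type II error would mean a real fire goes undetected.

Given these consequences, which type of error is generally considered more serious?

Type II error

The Type II consequence (a real fire goes undetected) is more severe than the Type I consequence (the building is evacuated for a false alarm, disrupting work).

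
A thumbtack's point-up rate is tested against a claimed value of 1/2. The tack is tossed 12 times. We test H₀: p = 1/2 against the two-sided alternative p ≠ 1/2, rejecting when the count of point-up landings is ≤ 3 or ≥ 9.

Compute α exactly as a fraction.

299/2048

The significance level is the null-hypothesis probability of the rejection region {≤3} ∪ {≥9}.
By symmetry, α = 2·P(Y ≤ 3) = 2·(1 + 12 + 66 + 220)/4096 = 598/4096 = 299/2048.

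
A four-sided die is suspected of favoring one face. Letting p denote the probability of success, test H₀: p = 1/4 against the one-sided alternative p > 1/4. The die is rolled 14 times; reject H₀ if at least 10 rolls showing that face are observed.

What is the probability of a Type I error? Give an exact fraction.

α = P(reject H₀ | H₀ true) = P(X ≥ 10 | p = 1/4), with X ~ Binomial(14, 1/4).
Summing C(14,j)(1/4)^j(3/4)^{14−j} for j = 10,…,14 gives 91771/268435456.

91771/268435456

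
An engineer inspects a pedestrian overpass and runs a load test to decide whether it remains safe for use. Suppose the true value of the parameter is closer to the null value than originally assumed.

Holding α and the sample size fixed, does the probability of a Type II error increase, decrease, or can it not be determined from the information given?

It increases.

A smaller true effect puts the Ha sampling distribution closer to H₀, so more of it falls in the non-rejection region.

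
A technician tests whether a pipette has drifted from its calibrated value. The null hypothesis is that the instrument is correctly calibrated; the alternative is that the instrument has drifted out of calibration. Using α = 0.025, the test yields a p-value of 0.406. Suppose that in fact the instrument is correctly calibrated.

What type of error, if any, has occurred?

Since p = 0.406 ≥ α = 0.025, H₀ is not rejected.
H₀ is true (actually the instrument is correctly calibrated).
The decision matches the true state — no error.

No error (correct decision).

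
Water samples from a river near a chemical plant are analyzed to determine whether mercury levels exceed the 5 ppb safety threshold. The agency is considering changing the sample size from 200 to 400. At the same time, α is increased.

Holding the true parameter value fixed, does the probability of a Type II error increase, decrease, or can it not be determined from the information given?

It decreases.

A larger sample reduces the standard error, pulling the sampling distribution under Ha further from the non-rejection region. With a larger α the critical value moves toward the center, so more of the Ha sampling distribution lies in the rejection region. Both changes push β in the same direction.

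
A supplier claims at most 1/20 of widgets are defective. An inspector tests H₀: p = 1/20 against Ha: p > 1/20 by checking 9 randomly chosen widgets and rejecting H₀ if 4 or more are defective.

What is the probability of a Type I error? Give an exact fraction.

α = P(reject H₀ | H₀ true) = P(Y ≥ 4 | p = 1/20), Y ~ Binomial(9, 1/20).
Computing the lower-tail complement: 1 − 127917750439/128000000000 = 82249561/128000000000.

82249561/128000000000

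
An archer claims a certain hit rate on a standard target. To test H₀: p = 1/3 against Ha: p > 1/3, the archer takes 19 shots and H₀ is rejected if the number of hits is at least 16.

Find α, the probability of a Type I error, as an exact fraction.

2825/387420489

α = P(reject H₀ | H₀ true) = P(S ≥ 16 | p = 1/3), with S ~ Binomial(19, 1/3).
Adding the binomial terms for j = 16 through 19 with p = 1/3 yields 2825/387420489.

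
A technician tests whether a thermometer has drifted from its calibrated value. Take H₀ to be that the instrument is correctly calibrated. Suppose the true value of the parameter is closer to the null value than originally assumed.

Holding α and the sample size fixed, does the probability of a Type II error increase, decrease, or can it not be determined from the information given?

It increases.

When the true parameter is near the null value, the test has a harder time distinguishing Ha from H₀.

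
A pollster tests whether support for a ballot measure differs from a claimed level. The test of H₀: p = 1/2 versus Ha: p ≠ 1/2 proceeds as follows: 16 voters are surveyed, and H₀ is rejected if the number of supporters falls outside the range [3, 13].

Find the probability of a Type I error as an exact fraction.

The significance level is the null-hypothesis probability of the rejection region {≤2} ∪ {≥14}.
Each tail has probability (1 + 16 + 120)/65536; doubling gives α = 274/65536 = 137/32768.

137/32768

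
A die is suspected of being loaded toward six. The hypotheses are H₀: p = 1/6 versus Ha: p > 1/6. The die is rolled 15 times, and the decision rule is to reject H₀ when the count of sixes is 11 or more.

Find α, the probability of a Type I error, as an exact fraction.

912701/470184984576

α = P(reject H₀ | H₀ true) = P(S ≥ 11 | p = 1/6), with S ~ Binomial(15, 1/6).
Summing C(15,j)(1/6)^j(5/6)^{15−j} for j = 11,…,15 gives 912701/470184984576.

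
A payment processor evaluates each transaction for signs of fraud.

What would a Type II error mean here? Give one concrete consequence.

A Type II error would mean concluding that the transaction is legitimate (or at least failing to establish that the transaction is fraudulent) when in fact the transaction is fraudulent. Consequence: a fraudulent charge goes through and the bank absorbs the loss.

With the conventional null hypothesis that the transaction is legitimate:
A Type II error is failing to reject H₀ when H₀ is false.
Here that means approving the transaction when actually the transaction is fraudulent.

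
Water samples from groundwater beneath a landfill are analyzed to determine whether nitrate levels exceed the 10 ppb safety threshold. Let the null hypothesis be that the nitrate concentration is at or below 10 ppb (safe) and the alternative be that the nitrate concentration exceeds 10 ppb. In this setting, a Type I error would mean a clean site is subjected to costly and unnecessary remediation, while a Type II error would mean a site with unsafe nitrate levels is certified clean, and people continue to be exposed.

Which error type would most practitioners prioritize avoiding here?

The Type II consequence (a site with unsafe nitrate levels is certified clean, and people continue to be exposed) is more severe than the Type I consequence (a clean site is subjected to costly and unnecessary remediation).

Type II error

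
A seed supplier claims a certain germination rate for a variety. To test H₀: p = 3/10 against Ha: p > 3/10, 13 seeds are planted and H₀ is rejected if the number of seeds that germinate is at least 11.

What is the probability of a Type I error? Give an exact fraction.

90876411/1250000000000

The Type I error probability is α = P(S ≥ 11) computed under H₀, where S ~ Binomial(13, 3/10).
P(S ≥ 11) = Σ_{j=11}^{13} C(13,j)·(3/10)^j·(7/10)^{13-j} = 90876411/1250000000000.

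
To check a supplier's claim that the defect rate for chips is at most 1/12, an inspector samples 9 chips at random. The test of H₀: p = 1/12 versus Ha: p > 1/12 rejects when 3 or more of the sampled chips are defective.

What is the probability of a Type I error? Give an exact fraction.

α = P(reject H₀ | H₀ true) = P(K ≥ 3 | p = 1/12), K ~ Binomial(9, 1/12).
α = 1 − P(K ≤ 2) = 1 − 19487171/20155392 = 668221/20155392.

668221/20155392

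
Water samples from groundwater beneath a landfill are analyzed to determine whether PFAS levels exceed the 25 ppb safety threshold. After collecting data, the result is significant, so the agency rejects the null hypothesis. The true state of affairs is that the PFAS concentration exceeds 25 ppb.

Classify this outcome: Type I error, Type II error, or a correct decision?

The conventional null hypothesis here is that the PFAS concentration is at or below 25 ppb (safe).
The test rejected a false H₀ — the decision matches the true state.

No error — this is a correct decision.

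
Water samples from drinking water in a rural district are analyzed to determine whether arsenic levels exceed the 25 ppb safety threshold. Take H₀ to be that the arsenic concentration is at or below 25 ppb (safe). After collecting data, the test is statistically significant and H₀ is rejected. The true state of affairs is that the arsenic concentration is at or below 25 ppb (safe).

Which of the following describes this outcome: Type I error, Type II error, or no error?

H₀ was rejected, but H₀ is actually true.
Rejecting a true null hypothesis is a Type I error (false positive).

Type I error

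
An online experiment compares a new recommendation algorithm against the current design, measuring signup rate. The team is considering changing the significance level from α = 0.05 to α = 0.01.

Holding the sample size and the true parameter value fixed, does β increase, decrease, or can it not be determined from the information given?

Tightening α shrinks the rejection region. When Ha holds, fewer sample outcomes clear the stricter threshold, so more fall in the acceptance region.

It increases.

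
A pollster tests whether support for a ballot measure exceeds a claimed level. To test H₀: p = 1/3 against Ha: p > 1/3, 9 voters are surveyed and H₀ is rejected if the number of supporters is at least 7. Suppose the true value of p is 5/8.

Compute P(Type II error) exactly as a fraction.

Under the alternative p = 5/8, K ~ Binomial(9, 5/8); β is the probability the test does not reject, P(K < 7).
Adding the binomial probabilities P(K=0)+…+P(K=6) at p = 5/8 gives 24101307/33554432.

24101307/33554432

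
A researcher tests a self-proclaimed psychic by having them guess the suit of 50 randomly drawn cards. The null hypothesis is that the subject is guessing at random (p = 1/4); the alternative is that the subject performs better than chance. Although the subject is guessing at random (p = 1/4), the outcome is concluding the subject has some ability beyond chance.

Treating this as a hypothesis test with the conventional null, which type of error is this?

'Concluding the subject has some ability beyond chance' corresponds to rejecting H₀.
H₀ was rejected but H₀ is true — a Type I error (false positive).

Type I error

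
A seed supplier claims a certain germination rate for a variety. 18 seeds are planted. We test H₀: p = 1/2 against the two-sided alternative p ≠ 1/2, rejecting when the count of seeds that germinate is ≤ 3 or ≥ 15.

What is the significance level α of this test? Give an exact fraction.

The significance level is the null-hypothesis probability of the rejection region {≤3} ∪ {≥15}.
The two tails are symmetric, so α = 2·(1 + 18 + 153 + 816)/2^18 = 1976/262144 = 247/32768.

247/32768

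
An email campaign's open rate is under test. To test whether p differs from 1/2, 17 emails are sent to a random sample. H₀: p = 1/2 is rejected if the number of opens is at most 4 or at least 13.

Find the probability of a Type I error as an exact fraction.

Under H₀, S ~ Binomial(17, 1/2); α is the probability of landing in either tail, P(S ≤ 4) + P(S ≥ 13).
The two tails are symmetric, so α = 2·(1 + 17 + 136 + 680 + 2380)/2^17 = 6428/131072 = 1607/32768.

1607/32768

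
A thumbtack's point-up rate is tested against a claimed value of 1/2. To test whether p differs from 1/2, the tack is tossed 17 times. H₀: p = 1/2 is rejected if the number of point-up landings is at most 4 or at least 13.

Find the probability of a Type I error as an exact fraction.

1607/32768

α = P(S ≤ 4 or S ≥ 13 | p = 1/2), S ~ Binomial(17, 1/2).
By symmetry, α = 2·P(S ≤ 4) = 2·(1 + 17 + 136 + 680 + 2380)/131072 = 6428/131072 = 1607/32768.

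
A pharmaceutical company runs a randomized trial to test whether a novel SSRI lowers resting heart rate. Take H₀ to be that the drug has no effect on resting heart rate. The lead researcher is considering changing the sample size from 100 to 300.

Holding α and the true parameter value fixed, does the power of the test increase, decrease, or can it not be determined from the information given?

A larger sample reduces the standard error, pulling the sampling distribution under Ha further from the non-rejection region.
Since power = 1 − β and β decreases, power increases.

It increases.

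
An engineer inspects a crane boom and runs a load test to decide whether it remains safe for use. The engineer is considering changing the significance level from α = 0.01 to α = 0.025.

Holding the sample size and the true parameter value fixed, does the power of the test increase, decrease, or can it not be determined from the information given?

It increases.

A larger α widens the rejection region, so when the alternative is true more outcomes lead to rejection — failing to reject becomes less likely.
Since power = 1 − β and β decreases, power increases.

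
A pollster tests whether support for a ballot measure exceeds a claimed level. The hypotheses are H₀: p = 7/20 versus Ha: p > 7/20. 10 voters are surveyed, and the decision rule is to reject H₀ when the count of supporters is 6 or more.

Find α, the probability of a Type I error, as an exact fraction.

486062490487/5120000000000

Under H₀, K ~ Binomial(10, 7/20), and α = P(K ≥ 6).
P(K ≥ 6) = Σ_{j=6}^{10} C(10,j)·(7/20)^j·(13/20)^{10-j} = 486062490487/5120000000000.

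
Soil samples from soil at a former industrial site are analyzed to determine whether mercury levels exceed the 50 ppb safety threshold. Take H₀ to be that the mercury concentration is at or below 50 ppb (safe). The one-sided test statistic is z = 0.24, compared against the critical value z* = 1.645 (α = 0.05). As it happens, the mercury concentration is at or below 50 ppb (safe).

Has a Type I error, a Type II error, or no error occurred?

Since z = 0.24 ≤ z* = 1.645, H₀ is not rejected.
H₀ is true (actually the mercury concentration is at or below 50 ppb (safe)).
The decision matches the true state — no error.

No error (correct decision).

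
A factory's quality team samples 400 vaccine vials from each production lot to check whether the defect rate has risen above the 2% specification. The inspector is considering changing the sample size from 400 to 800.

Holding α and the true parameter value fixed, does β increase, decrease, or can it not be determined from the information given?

It decreases.

A larger sample reduces the standard error, pulling the sampling distribution under Ha further from the non-rejection region.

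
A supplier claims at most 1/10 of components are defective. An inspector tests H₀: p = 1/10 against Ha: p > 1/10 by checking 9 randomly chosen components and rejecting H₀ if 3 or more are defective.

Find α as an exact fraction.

26486069/500000000

α = P(reject H₀ | H₀ true) = P(X ≥ 3 | p = 1/10), X ~ Binomial(9, 1/10).
Computing the lower-tail complement: 1 − 473513931/500000000 = 26486069/500000000.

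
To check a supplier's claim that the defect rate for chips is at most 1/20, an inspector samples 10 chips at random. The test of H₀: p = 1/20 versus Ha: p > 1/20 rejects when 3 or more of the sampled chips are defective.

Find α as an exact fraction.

Under H₀, K ~ Binomial(10, 1/20); the Type I error rate is P(K ≥ 3).
Via the complement, α = 1 − Σ_{j=0}^{2} C(10,j)(1/20)^j(19/20)^{10-j} = 29449106891/2560000000000.

29449106891/2560000000000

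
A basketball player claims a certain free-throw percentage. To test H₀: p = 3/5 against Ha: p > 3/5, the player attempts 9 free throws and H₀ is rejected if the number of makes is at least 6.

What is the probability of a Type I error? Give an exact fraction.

942597/1953125

The Type I error probability is α = P(Y ≥ 6) computed under H₀, where Y ~ Binomial(9, 3/5).
P(Y ≥ 6) = Σ_{j=6}^{9} C(9,j)·(3/5)^j·(2/5)^{9-j} = 942597/1953125.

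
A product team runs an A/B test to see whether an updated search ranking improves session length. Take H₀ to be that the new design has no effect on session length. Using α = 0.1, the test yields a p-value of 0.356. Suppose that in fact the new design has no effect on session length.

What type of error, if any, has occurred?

No error (correct decision).

Since p = 0.356 ≥ α = 0.1, H₀ is not rejected.
H₀ is true (actually the new design has no effect on session length).
The decision matches the true state — no error.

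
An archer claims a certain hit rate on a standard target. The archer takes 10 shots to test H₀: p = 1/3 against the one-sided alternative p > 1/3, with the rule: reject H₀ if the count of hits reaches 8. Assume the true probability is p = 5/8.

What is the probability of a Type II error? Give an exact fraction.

A Type II error is failing to reject when Ha holds: with p = 5/8, β = P(K ≤ 7).
Adding the binomial probabilities P(K=0)+…+P(K=7) at p = 5/8 gives 211794831/268435456.

211794831/268435456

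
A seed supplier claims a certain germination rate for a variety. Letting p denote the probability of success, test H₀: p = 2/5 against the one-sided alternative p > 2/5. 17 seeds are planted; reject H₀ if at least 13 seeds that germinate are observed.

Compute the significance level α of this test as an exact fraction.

384729088/152587890625

α = P(reject H₀ | H₀ true) = P(X ≥ 13 | p = 2/5), with X ~ Binomial(17, 2/5).
Summing C(17,j)(2/5)^j(3/5)^{17−j} for j = 13,…,17 gives 384729088/152587890625.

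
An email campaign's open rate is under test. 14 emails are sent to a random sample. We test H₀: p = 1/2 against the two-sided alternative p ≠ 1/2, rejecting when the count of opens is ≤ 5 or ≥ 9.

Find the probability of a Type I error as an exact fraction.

α = P(K ≤ 5 or K ≥ 9 | p = 1/2), K ~ Binomial(14, 1/2).
By symmetry, α = 2·P(K ≤ 5) = 2·(1 + 14 + 91 + 364 + 1001 + 2002)/16384 = 6946/16384 = 3473/8192.

3473/8192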